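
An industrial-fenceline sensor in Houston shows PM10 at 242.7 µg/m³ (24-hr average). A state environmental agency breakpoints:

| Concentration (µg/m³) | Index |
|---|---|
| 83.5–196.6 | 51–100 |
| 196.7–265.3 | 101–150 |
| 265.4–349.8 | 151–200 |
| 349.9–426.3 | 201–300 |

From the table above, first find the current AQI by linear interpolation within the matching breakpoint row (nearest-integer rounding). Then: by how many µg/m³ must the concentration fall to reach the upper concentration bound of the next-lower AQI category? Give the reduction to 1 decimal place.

46.1

PM10: 242.7 ∈ [196.7, 265.3] ↔ index [101, 150].
101 + (242.7−196.7)·(150−101)/(265.3−196.7) = 101 + 46.0·49/68.6 ≈ 133.86, so AQI = 134.
Current AQI 134 is in the Unhealthy for Sensitive Groups range (101–150). The next-lower category tops out at AQI 100, whose upper concentration bound is 196.6 µg/m³.
Reduction needed = 242.7 − 196.6 = 46.1 µg/m³.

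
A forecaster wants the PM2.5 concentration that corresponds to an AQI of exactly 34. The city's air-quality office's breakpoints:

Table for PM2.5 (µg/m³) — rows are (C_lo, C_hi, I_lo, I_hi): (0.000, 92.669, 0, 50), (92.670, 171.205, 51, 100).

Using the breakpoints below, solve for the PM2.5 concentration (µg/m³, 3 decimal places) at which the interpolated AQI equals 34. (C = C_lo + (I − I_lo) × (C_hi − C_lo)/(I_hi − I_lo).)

AQI 34 lies in the 0–50 band, which corresponds to 0.000–92.669 µg/m³.
C = 0.000 + (34−0)×(92.669−0.000)/(50−0) = 0.000 + 34×92.669/50 ≈ 63.01492 µg/m³ → 63.015 µg/m³ to 3 dp.

63.015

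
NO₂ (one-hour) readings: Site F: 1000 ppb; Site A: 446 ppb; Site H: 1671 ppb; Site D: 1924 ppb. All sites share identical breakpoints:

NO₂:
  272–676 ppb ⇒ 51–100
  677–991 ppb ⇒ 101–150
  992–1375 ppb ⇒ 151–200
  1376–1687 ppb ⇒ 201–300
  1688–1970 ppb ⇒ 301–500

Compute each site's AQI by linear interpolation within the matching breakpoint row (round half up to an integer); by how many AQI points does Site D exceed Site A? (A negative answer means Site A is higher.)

Site F: 1000 ∈ [992, 1375] ↔ index [151, 200].
151 + (1000−992)·(200−151)/(1375−992) = 151 + 8·49/383 ≈ 152.02, so AQI = 152.
Site A: 446 ∈ [272, 676] ↔ index [51, 100].
51 + (446−272)·(100−51)/(676−272) = 51 + 174·49/404 ≈ 72.10, so AQI = 72.
Site H: 1671 ∈ [1376, 1687] ↔ index [201, 300].
201 + (1671−1376)·(300−201)/(1687−1376) = 201 + 295·99/311 ≈ 294.91, so AQI = 295.
Site D: 1924 ∈ [1688, 1970] ↔ index [301, 500].
301 + (1924−1688)·(500−301)/(1970−1688) = 301 + 236·199/282 ≈ 467.54, so AQI = 468.
AQIs: Site F=152, Site A=72, Site H=295, Site D=468. Site D (468) − Site A (72) = 396.

396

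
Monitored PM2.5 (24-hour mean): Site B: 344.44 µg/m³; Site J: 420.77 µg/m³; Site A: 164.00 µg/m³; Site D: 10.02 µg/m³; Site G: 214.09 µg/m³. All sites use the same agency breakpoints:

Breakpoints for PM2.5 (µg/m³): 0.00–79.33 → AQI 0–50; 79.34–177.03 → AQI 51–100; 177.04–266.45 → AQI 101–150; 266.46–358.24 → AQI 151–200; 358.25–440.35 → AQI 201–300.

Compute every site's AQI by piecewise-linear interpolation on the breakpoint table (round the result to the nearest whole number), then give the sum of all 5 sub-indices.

Site B 344.44: bracket 266.46–358.24 → index 151–200; slope 49/91.78, offset 77.98.
AQI = 151 + 49/91.78·77.98 ≈ 192.63 ⇒ 193.
Site J 420.77: bracket 358.25–440.35 → index 201–300; slope 99/82.10, offset 62.52.
AQI = 201 + 99/82.10·62.52 ≈ 276.39 ⇒ 276.
Site A: 164.00 ∈ [79.34, 177.03] ↔ index [51, 100].
51 + (164.00−79.34)·(100−51)/(177.03−79.34) = 51 + 84.66·49/97.69 ≈ 93.46, so AQI = 93.
Site D: 10.02 lies in 0.00–79.33, so I_lo=0, I_hi=50, C_lo=0.00, C_hi=79.33.
(50−0)/(79.33−0.00) × (10.02−0.00) + 0 = 50/79.33 × 10.02 + 0 ≈ 6.32 → 6.
Site G 214.09: bracket 177.04–266.45 → index 101–150; slope 49/89.41, offset 37.05.
AQI = 101 + 49/89.41·37.05 ≈ 121.30 ⇒ 121.
AQIs: Site B=193, Site J=276, Site A=93, Site D=6, Site G=121. Sum = 193 + 276 + 93 + 6 + 121 = 689.

689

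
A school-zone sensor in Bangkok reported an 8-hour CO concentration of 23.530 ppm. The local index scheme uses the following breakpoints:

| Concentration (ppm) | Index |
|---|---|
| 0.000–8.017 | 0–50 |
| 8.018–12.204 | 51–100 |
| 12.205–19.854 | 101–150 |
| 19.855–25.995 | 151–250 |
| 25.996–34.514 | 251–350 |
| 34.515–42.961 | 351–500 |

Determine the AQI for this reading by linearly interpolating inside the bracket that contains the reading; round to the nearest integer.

210

CO: row 19.855–25.995 (AQI 151–250). (250−151)·(23.530−19.855)/(25.995−19.855) + 151 = 99·3.675/6.140 + 151 ≈ 210.25 → 210.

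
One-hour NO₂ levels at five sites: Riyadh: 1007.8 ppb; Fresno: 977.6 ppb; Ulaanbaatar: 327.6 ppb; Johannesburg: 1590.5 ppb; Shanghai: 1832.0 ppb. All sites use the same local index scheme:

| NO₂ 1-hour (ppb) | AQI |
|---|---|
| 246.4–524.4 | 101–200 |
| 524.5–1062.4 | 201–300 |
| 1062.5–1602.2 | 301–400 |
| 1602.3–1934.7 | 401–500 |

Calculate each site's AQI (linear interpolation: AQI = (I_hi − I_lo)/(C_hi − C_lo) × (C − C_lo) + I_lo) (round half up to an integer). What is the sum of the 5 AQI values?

Riyadh 1007.8: bracket 524.5–1062.4 → index 201–300; slope 99/537.9, offset 483.3.
AQI = 201 + 99/537.9·483.3 ≈ 289.95 ⇒ 290.
Fresno: 977.6 lies in 524.5–1062.4, so I_lo=201, I_hi=300, C_lo=524.5, C_hi=1062.4.
(300−201)/(1062.4−524.5) × (977.6−524.5) + 201 = 99/537.9 × 453.1 + 201 ≈ 284.39 → 284.
Ulaanbaatar: row 246.4–524.4 (AQI 101–200). (200−101)·(327.6−246.4)/(524.4−246.4) + 101 = 99·81.2/278.0 + 101 ≈ 129.92 → 130.
Johannesburg: 1590.5 ∈ [1062.5, 1602.2] ↔ index [301, 400].
301 + (1590.5−1062.5)·(400−301)/(1602.2−1062.5) = 301 + 528.0·99/539.7 ≈ 397.85, so AQI = 398.
Shanghai: row 1602.3–1934.7 (AQI 401–500). (500−401)·(1832.0−1602.3)/(1934.7−1602.3) + 401 = 99·229.7/332.4 + 401 ≈ 469.41 → 469.
AQIs: Riyadh=290, Fresno=284, Ulaanbaatar=130, Johannesburg=398, Shanghai=469. Sum = 290 + 284 + 130 + 398 + 469 = 1571.

1571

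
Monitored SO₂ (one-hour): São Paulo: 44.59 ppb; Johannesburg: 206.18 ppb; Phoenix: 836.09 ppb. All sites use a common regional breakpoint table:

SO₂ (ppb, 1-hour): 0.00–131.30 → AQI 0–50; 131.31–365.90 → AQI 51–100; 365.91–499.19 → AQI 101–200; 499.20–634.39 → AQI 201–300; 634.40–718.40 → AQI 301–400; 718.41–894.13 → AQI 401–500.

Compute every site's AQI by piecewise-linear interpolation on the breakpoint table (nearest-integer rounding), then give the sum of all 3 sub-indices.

São Paulo: row 0.00–131.30 (AQI 0–50). (50−0)·(44.59−0.00)/(131.30−0.00) + 0 = 50·44.59/131.30 + 0 ≈ 16.98 → 17.
Johannesburg 206.18: bracket 131.31–365.90 → index 51–100; slope 49/234.59, offset 74.87.
AQI = 51 + 49/234.59·74.87 ≈ 66.64 ⇒ 67.
Phoenix 836.09: bracket 718.41–894.13 → index 401–500; slope 99/175.72, offset 117.68.
AQI = 401 + 99/175.72·117.68 ≈ 467.30 ⇒ 467.
AQIs: São Paulo=17, Johannesburg=67, Phoenix=467. Sum = 17 + 67 + 467 = 551.

551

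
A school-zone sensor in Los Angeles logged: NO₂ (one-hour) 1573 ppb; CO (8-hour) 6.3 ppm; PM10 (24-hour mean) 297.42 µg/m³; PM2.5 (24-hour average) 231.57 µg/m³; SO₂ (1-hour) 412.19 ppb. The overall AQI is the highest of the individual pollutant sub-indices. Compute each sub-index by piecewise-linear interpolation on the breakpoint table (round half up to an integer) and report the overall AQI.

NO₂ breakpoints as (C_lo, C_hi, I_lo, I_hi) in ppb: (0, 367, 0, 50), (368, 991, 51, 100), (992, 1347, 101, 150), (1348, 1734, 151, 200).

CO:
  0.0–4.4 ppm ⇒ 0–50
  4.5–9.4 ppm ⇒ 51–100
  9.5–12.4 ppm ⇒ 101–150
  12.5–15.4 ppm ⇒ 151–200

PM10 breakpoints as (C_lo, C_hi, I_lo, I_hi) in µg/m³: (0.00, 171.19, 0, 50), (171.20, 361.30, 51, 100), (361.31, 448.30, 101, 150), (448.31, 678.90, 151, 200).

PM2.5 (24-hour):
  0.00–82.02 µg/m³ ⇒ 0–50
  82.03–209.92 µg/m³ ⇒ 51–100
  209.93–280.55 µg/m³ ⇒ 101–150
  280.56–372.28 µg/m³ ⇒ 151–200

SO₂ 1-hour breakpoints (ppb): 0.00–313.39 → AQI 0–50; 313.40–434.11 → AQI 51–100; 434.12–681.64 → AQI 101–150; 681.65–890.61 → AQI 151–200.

NO₂: 1573 lies in 1348–1734, so I_lo=151, I_hi=200, C_lo=1348, C_hi=1734.
(200−151)/(1734−1348) × (1573−1348) + 151 = 49/386 × 225 + 151 ≈ 179.56 → 180.
CO: 6.3 ∈ [4.5, 9.4] ↔ index [51, 100].
51 + (6.3−4.5)·(100−51)/(9.4−4.5) = 51 + 1.8·49/4.9 ≈ 69.00, so AQI = 69.
PM10: 297.42 ∈ [171.20, 361.30] ↔ index [51, 100].
51 + (297.42−171.20)·(100−51)/(361.30−171.20) = 51 + 126.22·49/190.10 ≈ 83.53, so AQI = 84.
PM2.5: row 209.93–280.55 (AQI 101–150). (150−101)·(231.57−209.93)/(280.55−209.93) + 101 = 49·21.64/70.62 + 101 ≈ 116.02 → 116.
SO₂: row 313.40–434.11 (AQI 51–100). (100−51)·(412.19−313.40)/(434.11−313.40) + 51 = 49·98.79/120.71 + 51 ≈ 91.10 → 91.
Sub-indices: NO₂→180, CO→69, PM10→84, PM2.5→116, SO₂→91. Overall AQI = max = 180; dominant pollutant is NO₂.

180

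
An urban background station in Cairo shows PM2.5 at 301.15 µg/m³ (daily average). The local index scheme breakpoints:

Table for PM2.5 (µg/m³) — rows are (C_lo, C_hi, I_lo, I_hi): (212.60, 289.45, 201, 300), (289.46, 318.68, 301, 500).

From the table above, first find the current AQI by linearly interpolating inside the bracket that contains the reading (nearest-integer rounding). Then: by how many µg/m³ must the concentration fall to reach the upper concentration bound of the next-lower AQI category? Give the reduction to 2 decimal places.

PM2.5: 301.15 lies in 289.46–318.68, so I_lo=301, I_hi=500, C_lo=289.46, C_hi=318.68.
(500−301)/(318.68−289.46) × (301.15−289.46) + 301 = 199/29.22 × 11.69 + 301 ≈ 380.61 → 381.
Current AQI 381 is in the Hazardous range (301–500). The next-lower category tops out at AQI 300, whose upper concentration bound is 289.45 µg/m³.
Reduction needed = 301.15 − 289.45 = 11.70 µg/m³.

11.70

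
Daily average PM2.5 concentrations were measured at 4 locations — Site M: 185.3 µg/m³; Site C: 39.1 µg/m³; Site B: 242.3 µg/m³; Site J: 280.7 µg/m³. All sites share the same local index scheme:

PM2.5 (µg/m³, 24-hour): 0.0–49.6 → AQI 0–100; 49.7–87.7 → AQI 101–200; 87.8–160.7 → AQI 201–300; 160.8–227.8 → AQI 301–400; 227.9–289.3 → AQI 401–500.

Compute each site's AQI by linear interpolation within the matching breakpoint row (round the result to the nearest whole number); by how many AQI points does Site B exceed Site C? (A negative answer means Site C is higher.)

345

Site M: 185.3 lies in 160.8–227.8, so I_lo=301, I_hi=400, C_lo=160.8, C_hi=227.8.
(400−301)/(227.8−160.8) × (185.3−160.8) + 301 = 99/67.0 × 24.5 + 301 ≈ 337.20 → 337.
Site C: 39.1 lies in 0.0–49.6, so I_lo=0, I_hi=100, C_lo=0.0, C_hi=49.6.
(100−0)/(49.6−0.0) × (39.1−0.0) + 0 = 100/49.6 × 39.1 + 0 ≈ 78.83 → 79.
Site B 242.3: bracket 227.9–289.3 → index 401–500; slope 99/61.4, offset 14.4.
AQI = 401 + 99/61.4·14.4 ≈ 424.22 ⇒ 424.
Site J: 280.7 lies in 227.9–289.3, so I_lo=401, I_hi=500, C_lo=227.9, C_hi=289.3.
(500−401)/(289.3−227.9) × (280.7−227.9) + 401 = 99/61.4 × 52.8 + 401 ≈ 486.13 → 486.
AQIs: Site M=337, Site C=79, Site B=424, Site J=486. Site B (424) − Site C (79) = 345.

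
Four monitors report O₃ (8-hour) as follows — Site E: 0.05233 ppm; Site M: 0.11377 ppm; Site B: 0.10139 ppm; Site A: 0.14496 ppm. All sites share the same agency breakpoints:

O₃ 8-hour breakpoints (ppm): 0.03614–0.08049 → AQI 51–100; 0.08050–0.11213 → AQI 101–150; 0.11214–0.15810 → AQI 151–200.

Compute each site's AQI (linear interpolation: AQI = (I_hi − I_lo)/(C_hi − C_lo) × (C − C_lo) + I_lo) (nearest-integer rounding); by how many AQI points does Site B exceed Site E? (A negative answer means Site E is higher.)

64

Site E: row 0.03614–0.08049 (AQI 51–100). (100−51)·(0.05233−0.03614)/(0.08049−0.03614) + 51 = 49·0.01619/0.04435 + 51 ≈ 68.89 → 69.
Site M: 0.11377 lies in 0.11214–0.15810, so I_lo=151, I_hi=200, C_lo=0.11214, C_hi=0.15810.
(200−151)/(0.15810−0.11214) × (0.11377−0.11214) + 151 = 49/0.04596 × 0.00163 + 151 ≈ 152.74 → 153.
Site B: 0.10139 ∈ [0.08050, 0.11213] ↔ index [101, 150].
101 + (0.10139−0.08050)·(150−101)/(0.11213−0.08050) = 101 + 0.02089·49/0.03163 ≈ 133.36, so AQI = 133.
Site A 0.14496: bracket 0.11214–0.15810 → index 151–200; slope 49/0.04596, offset 0.03282.
AQI = 151 + 49/0.04596·0.03282 ≈ 185.99 ⇒ 186.
AQIs: Site E=69, Site M=153, Site B=133, Site A=186. Site B (133) − Site E (69) = 64.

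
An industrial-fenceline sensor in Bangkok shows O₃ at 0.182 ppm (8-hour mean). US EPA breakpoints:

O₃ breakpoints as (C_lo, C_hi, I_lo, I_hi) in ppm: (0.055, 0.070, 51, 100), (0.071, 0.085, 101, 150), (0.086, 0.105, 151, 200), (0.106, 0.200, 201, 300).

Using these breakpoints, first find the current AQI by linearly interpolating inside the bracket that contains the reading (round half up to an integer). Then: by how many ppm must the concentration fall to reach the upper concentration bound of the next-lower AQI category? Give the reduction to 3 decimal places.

0.077

O₃: 0.182 ∈ [0.106, 0.200] ↔ index [201, 300].
201 + (0.182−0.106)·(300−201)/(0.200−0.106) = 201 + 0.076·99/0.094 ≈ 281.04, so AQI = 281.
Current AQI 281 is in the Very Unhealthy range (201–300). The next-lower category tops out at AQI 200, whose upper concentration bound is 0.105 ppm.
Reduction needed = 0.182 − 0.105 = 0.077 ppm.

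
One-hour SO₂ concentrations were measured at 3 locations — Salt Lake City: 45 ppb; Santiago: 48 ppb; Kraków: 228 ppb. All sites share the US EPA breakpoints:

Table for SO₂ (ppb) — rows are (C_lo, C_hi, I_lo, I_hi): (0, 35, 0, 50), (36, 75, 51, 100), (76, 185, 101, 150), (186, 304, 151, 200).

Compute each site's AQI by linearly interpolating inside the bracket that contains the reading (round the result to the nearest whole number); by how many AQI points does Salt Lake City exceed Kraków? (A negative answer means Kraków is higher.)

-106

Salt Lake City: 45 lies in 36–75, so I_lo=51, I_hi=100, C_lo=36, C_hi=75.
(100−51)/(75−36) × (45−36) + 51 = 49/39 × 9 + 51 ≈ 62.31 → 62.
Santiago: row 36–75 (AQI 51–100). (100−51)·(48−36)/(75−36) + 51 = 49·12/39 + 51 ≈ 66.08 → 66.
Kraków: 228 lies in 186–304, so I_lo=151, I_hi=200, C_lo=186, C_hi=304.
(200−151)/(304−186) × (228−186) + 151 = 49/118 × 42 + 151 ≈ 168.44 → 168.
AQIs: Salt Lake City=62, Santiago=66, Kraków=168. Salt Lake City (62) − Kraków (168) = -106.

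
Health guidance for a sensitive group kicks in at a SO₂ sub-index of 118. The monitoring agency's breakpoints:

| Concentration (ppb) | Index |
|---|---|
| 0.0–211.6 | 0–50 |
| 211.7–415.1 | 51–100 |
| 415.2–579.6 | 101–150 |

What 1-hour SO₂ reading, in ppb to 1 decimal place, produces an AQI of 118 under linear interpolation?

AQI 118 lies in the 101–150 band, which corresponds to 415.2–579.6 ppb.
C = 415.2 + (118−101)×(579.6−415.2)/(150−101) = 415.2 + 17×164.4/49 ≈ 472.237 ppb → 472.2 ppb to 1 dp.

472.2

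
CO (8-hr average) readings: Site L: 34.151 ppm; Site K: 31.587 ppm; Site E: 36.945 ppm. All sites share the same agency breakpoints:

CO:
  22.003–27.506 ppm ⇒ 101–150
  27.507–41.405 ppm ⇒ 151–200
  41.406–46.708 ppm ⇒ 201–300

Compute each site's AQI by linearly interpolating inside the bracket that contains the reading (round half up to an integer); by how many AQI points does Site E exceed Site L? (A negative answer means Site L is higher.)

10

Site L: 34.151 ∈ [27.507, 41.405] ↔ index [151, 200].
151 + (34.151−27.507)·(200−151)/(41.405−27.507) = 151 + 6.644·49/13.898 ≈ 174.42, so AQI = 174.
Site K: 31.587 ∈ [27.507, 41.405] ↔ index [151, 200].
151 + (31.587−27.507)·(200−151)/(41.405−27.507) = 151 + 4.080·49/13.898 ≈ 165.38, so AQI = 165.
Site E: row 27.507–41.405 (AQI 151–200). (200−151)·(36.945−27.507)/(41.405−27.507) + 151 = 49·9.438/13.898 + 151 ≈ 184.28 → 184.
AQIs: Site L=174, Site K=165, Site E=184. Site E (184) − Site L (174) = 10.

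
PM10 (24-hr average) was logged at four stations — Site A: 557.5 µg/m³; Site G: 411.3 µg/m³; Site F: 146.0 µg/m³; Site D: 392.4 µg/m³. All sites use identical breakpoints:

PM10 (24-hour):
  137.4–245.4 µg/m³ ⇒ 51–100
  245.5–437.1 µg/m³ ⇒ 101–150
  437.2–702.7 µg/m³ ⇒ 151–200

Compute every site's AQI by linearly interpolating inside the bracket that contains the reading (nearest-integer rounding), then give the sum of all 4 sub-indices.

Site A: 557.5 ∈ [437.2, 702.7] ↔ index [151, 200].
151 + (557.5−437.2)·(200−151)/(702.7−437.2) = 151 + 120.3·49/265.5 ≈ 173.20, so AQI = 173.
Site G 411.3: bracket 245.5–437.1 → index 101–150; slope 49/191.6, offset 165.8.
AQI = 101 + 49/191.6·165.8 ≈ 143.40 ⇒ 143.
Site F: 146.0 lies in 137.4–245.4, so I_lo=51, I_hi=100, C_lo=137.4, C_hi=245.4.
(100−51)/(245.4−137.4) × (146.0−137.4) + 51 = 49/108.0 × 8.6 + 51 ≈ 54.90 → 55.
Site D 392.4: bracket 245.5–437.1 → index 101–150; slope 49/191.6, offset 146.9.
AQI = 101 + 49/191.6·146.9 ≈ 138.57 ⇒ 139.
AQIs: Site A=173, Site G=143, Site F=55, Site D=139. Sum = 173 + 143 + 55 + 139 = 510.

510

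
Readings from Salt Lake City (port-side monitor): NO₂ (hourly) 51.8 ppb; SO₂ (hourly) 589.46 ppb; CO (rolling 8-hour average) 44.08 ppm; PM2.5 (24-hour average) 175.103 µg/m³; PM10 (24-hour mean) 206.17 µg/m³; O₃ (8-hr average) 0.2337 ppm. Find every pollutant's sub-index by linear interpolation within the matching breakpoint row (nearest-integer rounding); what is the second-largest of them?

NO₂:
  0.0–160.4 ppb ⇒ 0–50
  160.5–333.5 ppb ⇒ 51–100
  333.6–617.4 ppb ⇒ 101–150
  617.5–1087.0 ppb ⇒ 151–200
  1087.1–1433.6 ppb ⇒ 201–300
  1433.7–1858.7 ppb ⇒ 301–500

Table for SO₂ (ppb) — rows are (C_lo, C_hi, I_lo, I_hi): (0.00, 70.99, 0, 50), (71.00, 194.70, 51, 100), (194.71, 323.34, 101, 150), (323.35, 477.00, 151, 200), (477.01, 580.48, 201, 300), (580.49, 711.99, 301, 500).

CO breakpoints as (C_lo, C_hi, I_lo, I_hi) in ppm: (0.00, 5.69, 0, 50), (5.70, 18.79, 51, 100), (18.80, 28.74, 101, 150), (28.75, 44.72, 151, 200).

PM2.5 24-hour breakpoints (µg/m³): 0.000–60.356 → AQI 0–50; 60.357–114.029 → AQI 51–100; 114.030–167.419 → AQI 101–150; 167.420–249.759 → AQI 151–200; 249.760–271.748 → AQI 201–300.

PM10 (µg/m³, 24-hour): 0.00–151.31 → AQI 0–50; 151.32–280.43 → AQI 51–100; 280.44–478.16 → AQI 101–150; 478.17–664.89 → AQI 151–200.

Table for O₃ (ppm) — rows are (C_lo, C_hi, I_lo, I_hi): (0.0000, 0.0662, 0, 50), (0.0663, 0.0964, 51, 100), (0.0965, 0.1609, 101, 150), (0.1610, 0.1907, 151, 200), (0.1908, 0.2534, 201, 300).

269

NO₂: 51.8 lies in 0.0–160.4, so I_lo=0, I_hi=50, C_lo=0.0, C_hi=160.4.
(50−0)/(160.4−0.0) × (51.8−0.0) + 0 = 50/160.4 × 51.8 + 0 ≈ 16.15 → 16.
SO₂: 589.46 ∈ [580.49, 711.99] ↔ index [301, 500].
301 + (589.46−580.49)·(500−301)/(711.99−580.49) = 301 + 8.97·199/131.50 ≈ 314.57, so AQI = 315.
CO: 44.08 ∈ [28.75, 44.72] ↔ index [151, 200].
151 + (44.08−28.75)·(200−151)/(44.72−28.75) = 151 + 15.33·49/15.97 ≈ 198.04, so AQI = 198.
PM2.5: 175.103 ∈ [167.420, 249.759] ↔ index [151, 200].
151 + (175.103−167.420)·(200−151)/(249.759−167.420) = 151 + 7.683·49/82.339 ≈ 155.57, so AQI = 156.
PM10: 206.17 lies in 151.32–280.43, so I_lo=51, I_hi=100, C_lo=151.32, C_hi=280.43.
(100−51)/(280.43−151.32) × (206.17−151.32) + 51 = 49/129.11 × 54.85 + 51 ≈ 71.82 → 72.
O₃ 0.2337: bracket 0.1908–0.2534 → index 201–300; slope 99/0.0626, offset 0.0429.
AQI = 201 + 99/0.0626·0.0429 ≈ 268.85 ⇒ 269.
Sub-indices: NO₂→16, SO₂→315, CO→198, PM2.5→156, PM10→72, O₃→269. Ranked high→low: 315, 269, 198, 156, 72, 16. Second-highest sub-index = 269.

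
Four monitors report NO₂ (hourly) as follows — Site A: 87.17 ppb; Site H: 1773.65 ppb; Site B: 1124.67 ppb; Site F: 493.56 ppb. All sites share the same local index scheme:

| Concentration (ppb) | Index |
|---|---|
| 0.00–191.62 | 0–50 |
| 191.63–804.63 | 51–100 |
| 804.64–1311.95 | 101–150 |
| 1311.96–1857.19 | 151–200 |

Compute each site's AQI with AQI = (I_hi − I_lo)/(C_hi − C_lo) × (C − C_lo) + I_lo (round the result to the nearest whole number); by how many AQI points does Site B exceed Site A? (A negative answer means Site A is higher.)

109

Site A 87.17: bracket 0.00–191.62 → index 0–50; slope 50/191.62, offset 87.17.
AQI = 0 + 50/191.62·87.17 ≈ 22.75 ⇒ 23.
Site H: 1773.65 ∈ [1311.96, 1857.19] ↔ index [151, 200].
151 + (1773.65−1311.96)·(200−151)/(1857.19−1311.96) = 151 + 461.69·49/545.23 ≈ 192.49, so AQI = 192.
Site B 1124.67: bracket 804.64–1311.95 → index 101–150; slope 49/507.31, offset 320.03.
AQI = 101 + 49/507.31·320.03 ≈ 131.91 ⇒ 132.
Site F: 493.56 lies in 191.63–804.63, so I_lo=51, I_hi=100, C_lo=191.63, C_hi=804.63.
(100−51)/(804.63−191.63) × (493.56−191.63) + 51 = 49/613.00 × 301.93 + 51 ≈ 75.13 → 75.
AQIs: Site A=23, Site H=192, Site B=132, Site F=75. Site B (132) − Site A (23) = 109.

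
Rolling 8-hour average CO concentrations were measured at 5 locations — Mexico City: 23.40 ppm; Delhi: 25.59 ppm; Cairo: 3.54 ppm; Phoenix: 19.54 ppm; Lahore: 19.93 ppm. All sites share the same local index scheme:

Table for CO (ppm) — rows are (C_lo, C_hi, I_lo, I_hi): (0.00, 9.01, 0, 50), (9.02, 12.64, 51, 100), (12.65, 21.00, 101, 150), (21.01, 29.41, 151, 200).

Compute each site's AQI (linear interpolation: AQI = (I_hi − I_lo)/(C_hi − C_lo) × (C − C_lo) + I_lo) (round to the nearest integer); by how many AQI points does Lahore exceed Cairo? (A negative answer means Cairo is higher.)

Mexico City: 23.40 lies in 21.01–29.41, so I_lo=151, I_hi=200, C_lo=21.01, C_hi=29.41.
(200−151)/(29.41−21.01) × (23.40−21.01) + 151 = 49/8.40 × 2.39 + 151 ≈ 164.94 → 165.
Delhi: 25.59 ∈ [21.01, 29.41] ↔ index [151, 200].
151 + (25.59−21.01)·(200−151)/(29.41−21.01) = 151 + 4.58·49/8.40 ≈ 177.72, so AQI = 178.
Cairo: row 0.00–9.01 (AQI 0–50). (50−0)·(3.54−0.00)/(9.01−0.00) + 0 = 50·3.54/9.01 + 0 ≈ 19.64 → 20.
Phoenix: row 12.65–21.00 (AQI 101–150). (150−101)·(19.54−12.65)/(21.00−12.65) + 101 = 49·6.89/8.35 + 101 ≈ 141.43 → 141.
Lahore 19.93: bracket 12.65–21.00 → index 101–150; slope 49/8.35, offset 7.28.
AQI = 101 + 49/8.35·7.28 ≈ 143.72 ⇒ 144.
AQIs: Mexico City=165, Delhi=178, Cairo=20, Phoenix=141, Lahore=144. Lahore (144) − Cairo (20) = 124.

124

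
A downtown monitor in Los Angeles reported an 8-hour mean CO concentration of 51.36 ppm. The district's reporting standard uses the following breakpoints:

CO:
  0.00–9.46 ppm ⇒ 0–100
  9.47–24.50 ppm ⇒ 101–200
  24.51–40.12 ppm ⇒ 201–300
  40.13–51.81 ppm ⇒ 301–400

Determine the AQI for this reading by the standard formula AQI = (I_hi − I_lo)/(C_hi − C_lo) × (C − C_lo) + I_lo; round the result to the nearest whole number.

CO 51.36: bracket 40.13–51.81 → index 301–400; slope 99/11.68, offset 11.23.
AQI = 301 + 99/11.68·11.23 ≈ 396.19 ⇒ 396.

396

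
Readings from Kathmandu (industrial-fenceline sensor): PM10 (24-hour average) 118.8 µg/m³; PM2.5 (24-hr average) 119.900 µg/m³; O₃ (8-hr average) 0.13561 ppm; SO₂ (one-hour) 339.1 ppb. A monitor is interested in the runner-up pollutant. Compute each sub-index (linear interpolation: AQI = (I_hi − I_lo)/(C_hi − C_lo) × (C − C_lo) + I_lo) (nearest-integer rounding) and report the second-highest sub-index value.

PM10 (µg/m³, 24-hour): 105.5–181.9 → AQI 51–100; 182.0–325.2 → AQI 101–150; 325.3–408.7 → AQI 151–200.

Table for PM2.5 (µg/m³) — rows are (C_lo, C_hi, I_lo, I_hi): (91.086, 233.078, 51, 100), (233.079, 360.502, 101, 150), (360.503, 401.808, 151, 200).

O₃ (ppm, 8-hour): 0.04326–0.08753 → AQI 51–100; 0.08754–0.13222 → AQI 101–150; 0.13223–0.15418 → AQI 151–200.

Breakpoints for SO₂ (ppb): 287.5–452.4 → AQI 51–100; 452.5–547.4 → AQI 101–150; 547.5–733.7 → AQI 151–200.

66

PM10: row 105.5–181.9 (AQI 51–100). (100−51)·(118.8−105.5)/(181.9−105.5) + 51 = 49·13.3/76.4 + 51 ≈ 59.53 → 60.
PM2.5: row 91.086–233.078 (AQI 51–100). (100−51)·(119.900−91.086)/(233.078−91.086) + 51 = 49·28.814/141.992 + 51 ≈ 60.94 → 61.
O₃: 0.13561 ∈ [0.13223, 0.15418] ↔ index [151, 200].
151 + (0.13561−0.13223)·(200−151)/(0.15418−0.13223) = 151 + 0.00338·49/0.02195 ≈ 158.55, so AQI = 159.
SO₂: row 287.5–452.4 (AQI 51–100). (100−51)·(339.1−287.5)/(452.4−287.5) + 51 = 49·51.6/164.9 + 51 ≈ 66.33 → 66.
Sub-indices: PM10→60, PM2.5→61, O₃→159, SO₂→66. Ranked high→low: 159, 66, 61, 60. Second-highest sub-index = 66.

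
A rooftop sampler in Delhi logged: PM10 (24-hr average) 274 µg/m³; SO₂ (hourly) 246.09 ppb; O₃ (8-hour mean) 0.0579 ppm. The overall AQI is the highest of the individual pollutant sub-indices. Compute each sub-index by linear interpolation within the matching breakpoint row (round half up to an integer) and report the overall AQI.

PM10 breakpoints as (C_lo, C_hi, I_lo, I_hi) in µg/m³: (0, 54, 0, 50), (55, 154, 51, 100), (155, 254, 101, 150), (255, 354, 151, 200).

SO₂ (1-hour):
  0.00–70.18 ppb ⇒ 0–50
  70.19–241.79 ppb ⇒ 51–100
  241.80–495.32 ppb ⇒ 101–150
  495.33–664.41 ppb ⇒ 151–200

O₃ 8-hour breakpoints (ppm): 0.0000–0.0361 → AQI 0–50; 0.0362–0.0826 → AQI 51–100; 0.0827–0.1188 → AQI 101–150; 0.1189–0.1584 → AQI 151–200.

160

PM10: 274 lies in 255–354, so I_lo=151, I_hi=200, C_lo=255, C_hi=354.
(200−151)/(354−255) × (274−255) + 151 = 49/99 × 19 + 151 ≈ 160.40 → 160.
SO₂: 246.09 lies in 241.80–495.32, so I_lo=101, I_hi=150, C_lo=241.80, C_hi=495.32.
(150−101)/(495.32−241.80) × (246.09−241.80) + 101 = 49/253.52 × 4.29 + 101 ≈ 101.83 → 102.
O₃ 0.0579: bracket 0.0362–0.0826 → index 51–100; slope 49/0.0464, offset 0.0217.
AQI = 51 + 49/0.0464·0.0217 ≈ 73.92 ⇒ 74.
Sub-indices: PM10→160, SO₂→102, O₃→74. Overall AQI = max = 160; dominant pollutant is PM10.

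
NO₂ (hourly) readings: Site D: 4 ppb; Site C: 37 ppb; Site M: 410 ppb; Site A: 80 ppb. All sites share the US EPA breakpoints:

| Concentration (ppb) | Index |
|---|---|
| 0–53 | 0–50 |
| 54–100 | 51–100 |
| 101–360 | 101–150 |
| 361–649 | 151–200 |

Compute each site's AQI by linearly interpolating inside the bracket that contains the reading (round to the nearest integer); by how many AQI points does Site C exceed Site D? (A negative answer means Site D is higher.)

Site D: row 0–53 (AQI 0–50). (50−0)·(4−0)/(53−0) + 0 = 50·4/53 + 0 ≈ 3.77 → 4.
Site C 37: bracket 0–53 → index 0–50; slope 50/53, offset 37.
AQI = 0 + 50/53·37 ≈ 34.91 ⇒ 35.
Site M: 410 ∈ [361, 649] ↔ index [151, 200].
151 + (410−361)·(200−151)/(649−361) = 151 + 49·49/288 ≈ 159.34, so AQI = 159.
Site A: row 54–100 (AQI 51–100). (100−51)·(80−54)/(100−54) + 51 = 49·26/46 + 51 ≈ 78.70 → 79.
AQIs: Site D=4, Site C=35, Site M=159, Site A=79. Site C (35) − Site D (4) = 31.

31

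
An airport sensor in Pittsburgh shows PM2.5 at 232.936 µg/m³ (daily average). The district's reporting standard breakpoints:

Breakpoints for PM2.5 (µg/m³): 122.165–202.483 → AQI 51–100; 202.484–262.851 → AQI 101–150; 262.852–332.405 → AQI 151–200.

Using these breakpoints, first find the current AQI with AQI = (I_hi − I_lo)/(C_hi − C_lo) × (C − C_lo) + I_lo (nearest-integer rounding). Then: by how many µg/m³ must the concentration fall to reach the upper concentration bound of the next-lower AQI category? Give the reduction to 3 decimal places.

PM2.5: 232.936 ∈ [202.484, 262.851] ↔ index [101, 150].
101 + (232.936−202.484)·(150−101)/(262.851−202.484) = 101 + 30.452·49/60.367 ≈ 125.72, so AQI = 126.
Current AQI 126 is in the Unhealthy for Sensitive Groups range (101–150). The next-lower category tops out at AQI 100, whose upper concentration bound is 202.483 µg/m³.
Reduction needed = 232.936 − 202.483 = 30.453 µg/m³.

30.453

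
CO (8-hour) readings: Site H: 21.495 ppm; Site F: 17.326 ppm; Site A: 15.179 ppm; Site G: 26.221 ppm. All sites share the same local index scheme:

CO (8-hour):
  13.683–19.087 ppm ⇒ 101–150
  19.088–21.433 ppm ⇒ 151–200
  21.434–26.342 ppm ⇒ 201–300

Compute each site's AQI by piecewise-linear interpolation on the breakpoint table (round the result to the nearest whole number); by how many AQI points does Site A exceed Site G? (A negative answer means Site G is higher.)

Site H: 21.495 ∈ [21.434, 26.342] ↔ index [201, 300].
201 + (21.495−21.434)·(300−201)/(26.342−21.434) = 201 + 0.061·99/4.908 ≈ 202.23, so AQI = 202.
Site F: row 13.683–19.087 (AQI 101–150). (150−101)·(17.326−13.683)/(19.087−13.683) + 101 = 49·3.643/5.404 + 101 ≈ 134.03 → 134.
Site A: row 13.683–19.087 (AQI 101–150). (150−101)·(15.179−13.683)/(19.087−13.683) + 101 = 49·1.496/5.404 + 101 ≈ 114.56 → 115.
Site G: row 21.434–26.342 (AQI 201–300). (300−201)·(26.221−21.434)/(26.342−21.434) + 201 = 99·4.787/4.908 + 201 ≈ 297.56 → 298.
AQIs: Site H=202, Site F=134, Site A=115, Site G=298. Site A (115) − Site G (298) = -183.

-183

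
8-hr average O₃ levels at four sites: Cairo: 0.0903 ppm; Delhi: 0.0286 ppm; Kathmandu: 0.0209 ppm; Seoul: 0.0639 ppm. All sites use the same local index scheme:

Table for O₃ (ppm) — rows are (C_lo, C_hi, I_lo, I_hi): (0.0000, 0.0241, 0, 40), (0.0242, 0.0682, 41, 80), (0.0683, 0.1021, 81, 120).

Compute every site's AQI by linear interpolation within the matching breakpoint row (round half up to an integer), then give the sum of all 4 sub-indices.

Cairo: 0.0903 lies in 0.0683–0.1021, so I_lo=81, I_hi=120, C_lo=0.0683, C_hi=0.1021.
(120−81)/(0.1021−0.0683) × (0.0903−0.0683) + 81 = 39/0.0338 × 0.0220 + 81 ≈ 106.38 → 106.
Delhi: row 0.0242–0.0682 (AQI 41–80). (80−41)·(0.0286−0.0242)/(0.0682−0.0242) + 41 = 39·0.0044/0.0440 + 41 ≈ 44.90 → 45.
Kathmandu: 0.0209 ∈ [0.0000, 0.0241] ↔ index [0, 40].
0 + (0.0209−0.0000)·(40−0)/(0.0241−0.0000) = 0 + 0.0209·40/0.0241 ≈ 34.69, so AQI = 35.
Seoul: 0.0639 lies in 0.0242–0.0682, so I_lo=41, I_hi=80, C_lo=0.0242, C_hi=0.0682.
(80−41)/(0.0682−0.0242) × (0.0639−0.0242) + 41 = 39/0.0440 × 0.0397 + 41 ≈ 76.19 → 76.
AQIs: Cairo=106, Delhi=45, Kathmandu=35, Seoul=76. Sum = 106 + 45 + 35 + 76 = 262.

262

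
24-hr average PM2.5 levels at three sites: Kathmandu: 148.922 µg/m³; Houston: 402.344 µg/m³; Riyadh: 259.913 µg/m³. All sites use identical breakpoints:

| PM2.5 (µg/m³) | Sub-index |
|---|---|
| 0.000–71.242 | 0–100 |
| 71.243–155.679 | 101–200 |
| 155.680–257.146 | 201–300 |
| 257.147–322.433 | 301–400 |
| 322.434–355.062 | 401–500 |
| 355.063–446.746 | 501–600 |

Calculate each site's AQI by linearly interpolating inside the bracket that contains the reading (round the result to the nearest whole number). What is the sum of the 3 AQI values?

Kathmandu 148.922: bracket 71.243–155.679 → index 101–200; slope 99/84.436, offset 77.679.
AQI = 101 + 99/84.436·77.679 ≈ 192.08 ⇒ 192.
Houston: row 355.063–446.746 (AQI 501–600). (600−501)·(402.344−355.063)/(446.746−355.063) + 501 = 99·47.281/91.683 + 501 ≈ 552.05 → 552.
Riyadh: row 257.147–322.433 (AQI 301–400). (400−301)·(259.913−257.147)/(322.433−257.147) + 301 = 99·2.766/65.286 + 301 ≈ 305.19 → 305.
AQIs: Kathmandu=192, Houston=552, Riyadh=305. Sum = 192 + 552 + 305 = 1049.

1049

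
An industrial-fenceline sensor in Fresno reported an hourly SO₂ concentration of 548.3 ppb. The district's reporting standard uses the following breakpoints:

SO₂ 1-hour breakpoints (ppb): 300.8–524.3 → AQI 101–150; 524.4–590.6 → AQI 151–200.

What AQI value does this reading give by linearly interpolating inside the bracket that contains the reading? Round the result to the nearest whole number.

SO₂: 548.3 lies in 524.4–590.6, so I_lo=151, I_hi=200, C_lo=524.4, C_hi=590.6.
(200−151)/(590.6−524.4) × (548.3−524.4) + 151 = 49/66.2 × 23.9 + 151 ≈ 168.69 → 169.

169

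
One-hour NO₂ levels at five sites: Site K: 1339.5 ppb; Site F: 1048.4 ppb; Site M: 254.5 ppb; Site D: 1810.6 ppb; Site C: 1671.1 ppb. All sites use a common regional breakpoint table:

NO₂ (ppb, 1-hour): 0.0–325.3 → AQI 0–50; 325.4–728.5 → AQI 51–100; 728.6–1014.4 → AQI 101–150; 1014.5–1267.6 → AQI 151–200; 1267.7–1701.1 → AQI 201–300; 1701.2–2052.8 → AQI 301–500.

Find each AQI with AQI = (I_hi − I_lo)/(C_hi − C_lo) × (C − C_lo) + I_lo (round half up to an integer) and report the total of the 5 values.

Site K: 1339.5 ∈ [1267.7, 1701.1] ↔ index [201, 300].
201 + (1339.5−1267.7)·(300−201)/(1701.1−1267.7) = 201 + 71.8·99/433.4 ≈ 217.40, so AQI = 217.
Site F: row 1014.5–1267.6 (AQI 151–200). (200−151)·(1048.4−1014.5)/(1267.6−1014.5) + 151 = 49·33.9/253.1 + 151 ≈ 157.56 → 158.
Site M 254.5: bracket 0.0–325.3 → index 0–50; slope 50/325.3, offset 254.5.
AQI = 0 + 50/325.3·254.5 ≈ 39.12 ⇒ 39.
Site D: 1810.6 ∈ [1701.2, 2052.8] ↔ index [301, 500].
301 + (1810.6−1701.2)·(500−301)/(2052.8−1701.2) = 301 + 109.4·199/351.6 ≈ 362.92, so AQI = 363.
Site C: 1671.1 ∈ [1267.7, 1701.1] ↔ index [201, 300].
201 + (1671.1−1267.7)·(300−201)/(1701.1−1267.7) = 201 + 403.4·99/433.4 ≈ 293.15, so AQI = 293.
AQIs: Site K=217, Site F=158, Site M=39, Site D=363, Site C=293. Sum = 217 + 158 + 39 + 363 + 293 = 1070.

1070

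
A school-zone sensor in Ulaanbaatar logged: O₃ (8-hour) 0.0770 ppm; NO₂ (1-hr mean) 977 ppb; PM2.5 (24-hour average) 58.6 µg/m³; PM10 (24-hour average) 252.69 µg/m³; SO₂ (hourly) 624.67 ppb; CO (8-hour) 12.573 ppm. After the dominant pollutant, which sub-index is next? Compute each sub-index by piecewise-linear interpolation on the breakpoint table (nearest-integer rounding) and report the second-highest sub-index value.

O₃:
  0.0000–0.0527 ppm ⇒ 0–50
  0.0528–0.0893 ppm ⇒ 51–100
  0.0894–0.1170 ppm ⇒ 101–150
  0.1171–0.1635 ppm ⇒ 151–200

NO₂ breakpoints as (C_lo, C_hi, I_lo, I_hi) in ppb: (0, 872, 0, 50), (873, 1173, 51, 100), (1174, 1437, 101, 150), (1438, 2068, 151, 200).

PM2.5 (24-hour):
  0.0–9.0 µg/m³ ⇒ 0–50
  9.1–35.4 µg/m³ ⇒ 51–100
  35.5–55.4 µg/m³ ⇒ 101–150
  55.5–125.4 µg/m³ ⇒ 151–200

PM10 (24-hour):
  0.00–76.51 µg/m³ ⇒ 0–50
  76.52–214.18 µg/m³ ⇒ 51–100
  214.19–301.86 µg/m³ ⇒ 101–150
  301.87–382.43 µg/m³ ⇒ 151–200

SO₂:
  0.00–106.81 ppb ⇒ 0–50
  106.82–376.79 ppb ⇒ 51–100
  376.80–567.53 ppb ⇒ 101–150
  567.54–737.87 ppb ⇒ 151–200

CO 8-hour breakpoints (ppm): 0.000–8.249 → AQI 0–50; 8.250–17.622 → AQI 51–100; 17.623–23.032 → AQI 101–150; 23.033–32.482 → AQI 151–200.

O₃ 0.0770: bracket 0.0528–0.0893 → index 51–100; slope 49/0.0365, offset 0.0242.
AQI = 51 + 49/0.0365·0.0242 ≈ 83.49 ⇒ 83.
NO₂: 977 lies in 873–1173, so I_lo=51, I_hi=100, C_lo=873, C_hi=1173.
(100−51)/(1173−873) × (977−873) + 51 = 49/300 × 104 + 51 ≈ 67.99 → 68.
PM2.5 58.6: bracket 55.5–125.4 → index 151–200; slope 49/69.9, offset 3.1.
AQI = 151 + 49/69.9·3.1 ≈ 153.17 ⇒ 153.
PM10: 252.69 lies in 214.19–301.86, so I_lo=101, I_hi=150, C_lo=214.19, C_hi=301.86.
(150−101)/(301.86−214.19) × (252.69−214.19) + 101 = 49/87.67 × 38.50 + 101 ≈ 122.52 → 123.
SO₂ 624.67: bracket 567.54–737.87 → index 151–200; slope 49/170.33, offset 57.13.
AQI = 151 + 49/170.33·57.13 ≈ 167.43 ⇒ 167.
CO: 12.573 lies in 8.250–17.622, so I_lo=51, I_hi=100, C_lo=8.250, C_hi=17.622.
(100−51)/(17.622−8.250) × (12.573−8.250) + 51 = 49/9.372 × 4.323 + 51 ≈ 73.60 → 74.
Sub-indices: O₃→83, NO₂→68, PM2.5→153, PM10→123, SO₂→167, CO→74. Ranked high→low: 167, 153, 123, 83, 74, 68. Second-highest sub-index = 153.

153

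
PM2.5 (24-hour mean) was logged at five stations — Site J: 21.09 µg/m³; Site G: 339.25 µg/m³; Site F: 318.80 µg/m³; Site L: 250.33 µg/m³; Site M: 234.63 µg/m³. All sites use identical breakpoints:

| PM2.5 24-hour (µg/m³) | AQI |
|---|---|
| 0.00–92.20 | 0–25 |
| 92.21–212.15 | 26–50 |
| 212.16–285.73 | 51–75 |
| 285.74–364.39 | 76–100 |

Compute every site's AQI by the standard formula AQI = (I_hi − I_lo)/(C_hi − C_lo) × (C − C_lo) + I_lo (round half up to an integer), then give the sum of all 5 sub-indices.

Site J: 21.09 lies in 0.00–92.20, so I_lo=0, I_hi=25, C_lo=0.00, C_hi=92.20.
(25−0)/(92.20−0.00) × (21.09−0.00) + 0 = 25/92.20 × 21.09 + 0 ≈ 5.72 → 6.
Site G: 339.25 lies in 285.74–364.39, so I_lo=76, I_hi=100, C_lo=285.74, C_hi=364.39.
(100−76)/(364.39−285.74) × (339.25−285.74) + 76 = 24/78.65 × 53.51 + 76 ≈ 92.33 → 92.
Site F: row 285.74–364.39 (AQI 76–100). (100−76)·(318.80−285.74)/(364.39−285.74) + 76 = 24·33.06/78.65 + 76 ≈ 86.09 → 86.
Site L: row 212.16–285.73 (AQI 51–75). (75−51)·(250.33−212.16)/(285.73−212.16) + 51 = 24·38.17/73.57 + 51 ≈ 63.45 → 63.
Site M 234.63: bracket 212.16–285.73 → index 51–75; slope 24/73.57, offset 22.47.
AQI = 51 + 24/73.57·22.47 ≈ 58.33 ⇒ 58.
AQIs: Site J=6, Site G=92, Site F=86, Site L=63, Site M=58. Sum = 6 + 92 + 86 + 63 + 58 = 305.

305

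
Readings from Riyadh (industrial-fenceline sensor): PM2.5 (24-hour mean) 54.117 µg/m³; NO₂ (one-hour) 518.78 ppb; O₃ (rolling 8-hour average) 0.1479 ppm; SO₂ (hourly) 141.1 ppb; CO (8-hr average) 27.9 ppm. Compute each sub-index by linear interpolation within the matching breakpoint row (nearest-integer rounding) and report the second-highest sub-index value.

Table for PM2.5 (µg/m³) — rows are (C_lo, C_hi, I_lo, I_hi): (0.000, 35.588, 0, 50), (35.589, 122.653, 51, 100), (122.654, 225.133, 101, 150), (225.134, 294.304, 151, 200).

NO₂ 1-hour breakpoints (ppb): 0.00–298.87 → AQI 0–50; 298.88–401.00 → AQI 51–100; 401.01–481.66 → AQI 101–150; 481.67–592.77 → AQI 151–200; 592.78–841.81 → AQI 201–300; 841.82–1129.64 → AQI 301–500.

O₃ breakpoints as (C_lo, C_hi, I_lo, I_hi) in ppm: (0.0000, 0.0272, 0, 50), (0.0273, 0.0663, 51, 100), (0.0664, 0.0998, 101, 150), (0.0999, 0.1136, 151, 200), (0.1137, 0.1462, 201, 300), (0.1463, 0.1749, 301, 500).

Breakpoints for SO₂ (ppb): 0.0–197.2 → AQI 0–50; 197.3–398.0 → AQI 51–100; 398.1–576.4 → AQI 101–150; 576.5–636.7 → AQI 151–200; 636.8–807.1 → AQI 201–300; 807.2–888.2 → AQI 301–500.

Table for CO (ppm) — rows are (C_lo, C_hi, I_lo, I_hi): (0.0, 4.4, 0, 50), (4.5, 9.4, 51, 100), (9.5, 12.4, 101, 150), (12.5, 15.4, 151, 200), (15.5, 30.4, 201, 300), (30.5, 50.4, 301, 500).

283

PM2.5 54.117: bracket 35.589–122.653 → index 51–100; slope 49/87.064, offset 18.528.
AQI = 51 + 49/87.064·18.528 ≈ 61.43 ⇒ 61.
NO₂: 518.78 ∈ [481.67, 592.77] ↔ index [151, 200].
151 + (518.78−481.67)·(200−151)/(592.77−481.67) = 151 + 37.11·49/111.10 ≈ 167.37, so AQI = 167.
O₃: 0.1479 ∈ [0.1463, 0.1749] ↔ index [301, 500].
301 + (0.1479−0.1463)·(500−301)/(0.1749−0.1463) = 301 + 0.0016·199/0.0286 ≈ 312.13, so AQI = 312.
SO₂ 141.1: bracket 0.0–197.2 → index 0–50; slope 50/197.2, offset 141.1.
AQI = 0 + 50/197.2·141.1 ≈ 35.78 ⇒ 36.
CO 27.9: bracket 15.5–30.4 → index 201–300; slope 99/14.9, offset 12.4.
AQI = 201 + 99/14.9·12.4 ≈ 283.39 ⇒ 283.
Sub-indices: PM2.5→61, NO₂→167, O₃→312, SO₂→36, CO→283. Ranked high→low: 312, 283, 167, 61, 36. Second-highest sub-index = 283.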